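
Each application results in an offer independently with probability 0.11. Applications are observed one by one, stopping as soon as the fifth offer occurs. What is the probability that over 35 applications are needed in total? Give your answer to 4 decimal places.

Needing more than 35 applications ⇔ fewer than 5 successes in the first 35. With X ~ Binomial(35, 0.11), P(Y > 35) = P(X ≤ 4).
  k=0: C(35,0)·0.11^0·0.89^35 = 0.016930
  k=1: C(35,1)·0.11^1·0.89^34 = 0.073235
  k=2: C(35,2)·0.11^2·0.89^33 = 0.153877
  k=3: C(35,3)·0.11^3·0.89^32 = 0.209203
  k=4: C(35,4)·0.11^4·0.89^31 = 0.206852
P(X ≤ 4) = 0.660097

0.6601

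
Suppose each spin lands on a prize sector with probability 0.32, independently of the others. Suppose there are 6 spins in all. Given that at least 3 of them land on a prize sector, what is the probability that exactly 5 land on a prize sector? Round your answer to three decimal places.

0.047

X ~ Binomial(6, 0.32). Want P(X=5 | X≥3) = P(X=5) / P(X≥3).
P(X=5) = C(6,5)·0.32^5·0.68^1 = 0.01369
P(X≥3) = 1 − 0.09887 − 0.27916 − 0.32842 = 0.29356
Ratio = 0.01369 / 0.29356 = 0.04664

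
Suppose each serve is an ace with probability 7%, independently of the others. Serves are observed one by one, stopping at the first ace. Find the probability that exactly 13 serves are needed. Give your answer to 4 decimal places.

0.0293

Geometric (trials to first success), p = 0.07.
P(Y = 13) = (1−p)^12 · p = 0.4186 · 0.07 = 0.029302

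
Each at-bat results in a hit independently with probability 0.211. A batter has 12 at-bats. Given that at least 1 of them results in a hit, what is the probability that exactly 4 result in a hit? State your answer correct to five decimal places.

X ~ Binomial(12, 0.211). Want P(X=4 | X≥1) = P(X=4) / P(X≥1).
P(X=4) = C(12,4)·0.211^4·0.789^8 = 0.1473503
P(X≥1) = 1 − 0.0582001 = 0.9417999
Ratio = 0.1473503 / 0.9417999 = 0.1564561

0.15646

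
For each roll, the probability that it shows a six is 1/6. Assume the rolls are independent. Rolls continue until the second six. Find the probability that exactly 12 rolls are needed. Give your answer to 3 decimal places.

0.049

Y = trial on which the second success occurs; negative binomial, r=2, p=0.166667.
P(Y=12) = C(11,1) · p^2 · (1−p)^10
= 11 · 0.027778 · 0.16151 = 0.04935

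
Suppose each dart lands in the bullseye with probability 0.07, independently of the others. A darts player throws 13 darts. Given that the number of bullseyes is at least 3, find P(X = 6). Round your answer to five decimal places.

X ~ Binomial(13, 0.07). Want P(X=6 | X≥3) = P(X=6) / P(X≥3).
P(X=6) = C(13,6)·0.07^6·0.93^7 = 0.0001215
P(X≥3) = 1 − 0.3892946 − 0.3809226 − 0.1720296 = 0.0577532
Ratio = 0.0001215 / 0.0577532 = 0.0021033

0.00210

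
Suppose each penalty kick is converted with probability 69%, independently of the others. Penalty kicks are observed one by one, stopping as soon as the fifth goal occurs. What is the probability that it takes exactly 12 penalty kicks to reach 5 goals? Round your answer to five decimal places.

0.01420

Y = trial on which the fifth success occurs; negative binomial, r=5, p=0.69.
P(Y=12) = C(11,4) · p^5 · (1−p)^7
= 330 · 0.1564 · 0.00027513 = 0.0142001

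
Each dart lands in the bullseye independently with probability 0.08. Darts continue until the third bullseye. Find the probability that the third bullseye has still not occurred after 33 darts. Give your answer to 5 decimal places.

Needing more than 33 darts ⇔ fewer than 3 successes in the first 33. With X ~ Binomial(33, 0.08), P(Y > 33) = P(X ≤ 2).
  k=0: C(33,0)·0.08^0·0.92^33 = 0.0638261
  k=1: C(33,1)·0.08^1·0.92^32 = 0.1831532
  k=2: C(33,2)·0.08^2·0.92^31 = 0.2548218
P(X ≤ 2) = 0.5018010

0.50180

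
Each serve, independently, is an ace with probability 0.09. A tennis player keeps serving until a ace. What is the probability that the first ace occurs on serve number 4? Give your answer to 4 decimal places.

Geometric (trials to first success), p = 0.09.
P(Y = 4) = (1−p)^3 · p = 0.75357 · 0.09 = 0.067821

0.0678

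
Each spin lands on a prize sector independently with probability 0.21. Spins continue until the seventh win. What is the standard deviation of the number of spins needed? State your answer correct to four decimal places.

Y = total spins until the seventh success; negative binomial with r=7, p=0.21.
SD(Y) = √[r(1−p)/p²] = √(125.396825) = 11.198072

11.1981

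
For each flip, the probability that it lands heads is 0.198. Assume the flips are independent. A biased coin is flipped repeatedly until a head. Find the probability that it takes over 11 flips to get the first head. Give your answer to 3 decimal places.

0.088

Y = number of flips to the first success; geometric, p = 0.198.
P(Y > 11) = P(first 11 all fail) = (1−p)^11 = 0.08829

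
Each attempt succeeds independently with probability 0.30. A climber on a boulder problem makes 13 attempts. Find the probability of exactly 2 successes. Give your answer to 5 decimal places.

X ~ Binomial(n=13, p=0.30).
P(X=2) = C(13,2) · p^2 · (1−p)^11
= 78 · 0.09 · 0.019773 = 0.1388083

0.13881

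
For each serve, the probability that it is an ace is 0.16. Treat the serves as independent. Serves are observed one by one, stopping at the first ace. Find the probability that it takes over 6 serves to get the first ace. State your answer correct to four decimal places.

Y = number of serves to the first success; geometric, p = 0.16.
P(Y > 6) = P(first 6 all fail) = (1−p)^6 = 0.351298

0.3513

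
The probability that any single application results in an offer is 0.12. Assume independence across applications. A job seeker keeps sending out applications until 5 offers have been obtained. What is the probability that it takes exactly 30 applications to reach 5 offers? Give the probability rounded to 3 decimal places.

0.024

Y = trial on which the fifth success occurs; negative binomial, r=5, p=0.12.
P(Y=30) = C(29,4) · p^5 · (1−p)^25
= 23751 · 2.4883e-05 · 0.040932 = 0.02419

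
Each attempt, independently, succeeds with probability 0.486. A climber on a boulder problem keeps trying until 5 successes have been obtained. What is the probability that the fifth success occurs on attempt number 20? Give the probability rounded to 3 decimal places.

Y = trial on which the fifth success occurs; negative binomial, r=5, p=0.486.
P(Y=20) = C(19,4) · p^5 · (1−p)^15
= 3876 · 0.027113 · 4.6179e-05 = 0.00485

0.005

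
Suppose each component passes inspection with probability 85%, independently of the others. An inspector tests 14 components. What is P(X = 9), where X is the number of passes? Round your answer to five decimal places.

0.03521

X ~ Binomial(n=14, p=0.85).
P(X=9) = C(14,9) · p^9 · (1−p)^5
= 2002 · 0.23162 · 7.5937e-05 = 0.0352120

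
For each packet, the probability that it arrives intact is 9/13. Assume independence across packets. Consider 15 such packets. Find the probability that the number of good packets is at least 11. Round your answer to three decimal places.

X ~ Binomial(15, 0.692308); P(X ≥ 11) = Σ C(15,k) p^k (1−p)^(15−k) over k:
  k=11: C(15,11)·0.692308^11·0.307692^4 = 0.21423
  k=12: C(15,12)·0.692308^12·0.307692^3 = 0.16068
  k=13: C(15,13)·0.692308^13·0.307692^2 = 0.08343
  k=14: C(15,14)·0.692308^14·0.307692^1 = 0.02682
  k=15: C(15,15)·0.692308^15·0.307692^0 = 0.00402
Total = 0.48918

0.489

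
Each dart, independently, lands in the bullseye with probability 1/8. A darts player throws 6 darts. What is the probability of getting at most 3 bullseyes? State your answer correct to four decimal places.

X ~ Binomial(6, 0.125); P(X ≤ 3) = Σ C(6,k) p^k (1−p)^(6−k) over k:
  k=0: C(6,0)·0.125^0·0.875^6 = 0.448795
  k=1: C(6,1)·0.125^1·0.875^5 = 0.384682
  k=2: C(6,2)·0.125^2·0.875^4 = 0.137386
  k=3: C(6,3)·0.125^3·0.875^3 = 0.026169
Total = 0.997032

0.9970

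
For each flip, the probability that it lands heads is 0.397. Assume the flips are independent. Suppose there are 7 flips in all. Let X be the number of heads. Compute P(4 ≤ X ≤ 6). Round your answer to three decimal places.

X ~ Binomial(7, 0.397); P(4 ≤ X ≤ 6) = Σ C(7,k) p^k (1−p)^(7−k) over k:
  k=4: C(7,4)·0.397^4·0.603^3 = 0.19063
  k=5: C(7,5)·0.397^5·0.603^2 = 0.07530
  k=6: C(7,6)·0.397^6·0.603^1 = 0.01653
Total = 0.28245

0.282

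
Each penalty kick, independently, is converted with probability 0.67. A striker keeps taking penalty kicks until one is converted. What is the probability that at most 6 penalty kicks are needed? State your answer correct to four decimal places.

0.9987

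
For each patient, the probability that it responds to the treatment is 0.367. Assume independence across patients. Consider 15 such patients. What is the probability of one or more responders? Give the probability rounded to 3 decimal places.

0.999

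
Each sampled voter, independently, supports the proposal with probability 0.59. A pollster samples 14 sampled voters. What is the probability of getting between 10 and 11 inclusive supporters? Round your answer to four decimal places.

0.2202

X ~ Binomial(14, 0.59); P(10 ≤ X ≤ 11) = Σ C(14,k) p^k (1−p)^(14−k) over k:
  k=10: C(14,10)·0.59^10·0.41^4 = 0.144574
  k=11: C(14,11)·0.59^11·0.41^3 = 0.075653
Total = 0.220227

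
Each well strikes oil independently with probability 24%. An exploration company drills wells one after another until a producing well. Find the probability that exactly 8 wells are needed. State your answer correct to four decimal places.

0.0351

Geometric (trials to first success), p = 0.24.
P(Y = 8) = (1−p)^7 · p = 0.14645 · 0.24 = 0.035148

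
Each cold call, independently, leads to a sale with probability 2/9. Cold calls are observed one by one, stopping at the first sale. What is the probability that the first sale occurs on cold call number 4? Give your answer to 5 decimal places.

0.10456

Geometric (trials to first success), p = 0.222222.
P(Y = 4) = (1−p)^3 · p = 0.47051 · 0.222222 = 0.1045572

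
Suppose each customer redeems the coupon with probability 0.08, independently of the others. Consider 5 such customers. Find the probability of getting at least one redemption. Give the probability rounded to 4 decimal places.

P(at least one) = 1 − P(none) = 1 − (1 − 0.08)^5
= 1 − 0.659082 = 0.340918

0.3409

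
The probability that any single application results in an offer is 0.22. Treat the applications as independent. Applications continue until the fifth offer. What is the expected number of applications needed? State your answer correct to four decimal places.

22.7273

Y = total applications until the fifth success; negative binomial with r=5, p=0.22.
E[Y] = r / p = 5 / 0.22 = 22.727273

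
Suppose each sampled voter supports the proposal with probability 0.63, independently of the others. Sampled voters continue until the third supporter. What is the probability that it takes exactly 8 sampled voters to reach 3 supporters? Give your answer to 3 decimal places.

0.036

Y = trial on which the third success occurs; negative binomial, r=3, p=0.63.
P(Y=8) = C(7,2) · p^3 · (1−p)^5
= 21 · 0.25005 · 0.0069344 = 0.03641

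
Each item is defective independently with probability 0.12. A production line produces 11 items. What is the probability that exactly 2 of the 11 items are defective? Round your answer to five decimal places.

X ~ Binomial(n=11, p=0.12).
P(X=2) = C(11,2) · p^2 · (1−p)^9
= 55 · 0.0144 · 0.31648 = 0.2506509

0.25065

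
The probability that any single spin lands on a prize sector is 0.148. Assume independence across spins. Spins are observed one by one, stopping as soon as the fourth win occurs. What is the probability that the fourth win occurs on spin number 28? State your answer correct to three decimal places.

0.030

Y = trial on which the fourth success occurs; negative binomial, r=4, p=0.148.
P(Y=28) = C(27,3) · p^4 · (1−p)^24
= 2925 · 0.00047979 · 0.021407 = 0.03004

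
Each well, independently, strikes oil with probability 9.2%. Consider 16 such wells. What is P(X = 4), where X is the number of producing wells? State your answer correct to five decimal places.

X ~ Binomial(n=16, p=0.092).
P(X=4) = C(16,4) · p^4 · (1−p)^12
= 1820 · 7.1639e-05 · 0.31407 = 0.0409499

0.04095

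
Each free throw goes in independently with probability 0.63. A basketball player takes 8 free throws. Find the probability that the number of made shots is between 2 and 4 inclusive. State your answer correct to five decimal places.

0.33228

X ~ Binomial(8, 0.63); P(2 ≤ X ≤ 4) = Σ C(8,k) p^k (1−p)^(8−k) over k:
  k=2: C(8,2)·0.63^2·0.37^6 = 0.0285134
  k=3: C(8,3)·0.63^3·0.37^5 = 0.0970998
  k=4: C(8,4)·0.63^4·0.37^4 = 0.2066651
Total = 0.3322783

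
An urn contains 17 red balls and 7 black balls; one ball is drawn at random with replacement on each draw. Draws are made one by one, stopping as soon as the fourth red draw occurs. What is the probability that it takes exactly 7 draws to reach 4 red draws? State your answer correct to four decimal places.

Y = trial on which the fourth success occurs; negative binomial, r=4, p=0.708333.
P(Y=7) = C(6,3) · p^4 · (1−p)^3
= 20 · 0.25174 · 0.024812 = 0.124923

0.1249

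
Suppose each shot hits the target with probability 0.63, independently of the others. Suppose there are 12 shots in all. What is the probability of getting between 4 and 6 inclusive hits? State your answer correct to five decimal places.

0.25023

X ~ Binomial(12, 0.63); P(4 ≤ X ≤ 6) = Σ C(12,k) p^k (1−p)^(12−k) over k:
  k=4: C(12,4)·0.63^4·0.37^8 = 0.0273893
  k=5: C(12,5)·0.63^5·0.37^7 = 0.0746174
  k=6: C(12,6)·0.63^6·0.37^6 = 0.1482264
Total = 0.2502331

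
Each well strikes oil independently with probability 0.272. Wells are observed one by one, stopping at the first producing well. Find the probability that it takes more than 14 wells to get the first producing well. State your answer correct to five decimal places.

0.01174

Y = number of wells to the first success; geometric, p = 0.272.
P(Y > 14) = P(first 14 all fail) = (1−p)^14 = 0.0117446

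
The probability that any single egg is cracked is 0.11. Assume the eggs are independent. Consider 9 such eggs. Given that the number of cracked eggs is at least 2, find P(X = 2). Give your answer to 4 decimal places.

X ~ Binomial(9, 0.11). Want P(X=2 | X≥2) = P(X=2) / P(X≥2).
P(X=2) = C(9,2)·0.11^2·0.89^7 = 0.192672
P(X≥2) = 1 − 0.350356 − 0.389722 = 0.259921
Ratio = 0.192672 / 0.259921 = 0.741269

0.7413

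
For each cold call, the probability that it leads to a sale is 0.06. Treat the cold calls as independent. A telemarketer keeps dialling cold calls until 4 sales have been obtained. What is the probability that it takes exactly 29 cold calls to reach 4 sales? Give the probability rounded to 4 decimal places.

Y = trial on which the fourth success occurs; negative binomial, r=4, p=0.06.
P(Y=29) = C(28,3) · p^4 · (1−p)^25
= 3276 · 1.296e-05 · 0.21291 = 0.009040

0.0090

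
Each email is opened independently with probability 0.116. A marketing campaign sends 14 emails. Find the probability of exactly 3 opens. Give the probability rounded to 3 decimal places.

X ~ Binomial(n=14, p=0.116).
P(X=3) = C(14,3) · p^3 · (1−p)^11
= 364 · 0.0015609 · 0.25762 = 0.14637

0.146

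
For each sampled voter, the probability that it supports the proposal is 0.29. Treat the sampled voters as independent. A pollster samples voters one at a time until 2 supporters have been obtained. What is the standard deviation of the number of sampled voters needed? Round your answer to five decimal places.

Y = total sampled voters until the second success; negative binomial with r=2, p=0.29.
SD(Y) = √[r(1−p)/p²] = √(16.8846611) = 4.1090949

4.10909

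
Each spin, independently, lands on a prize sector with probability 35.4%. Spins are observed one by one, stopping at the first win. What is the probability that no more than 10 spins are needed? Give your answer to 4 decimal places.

Y = number of spins to the first success; geometric, p = 0.354.
P(Y ≤ 10) = 1 − (1−p)^10 = 1 − 0.012657 = 0.987343

0.9873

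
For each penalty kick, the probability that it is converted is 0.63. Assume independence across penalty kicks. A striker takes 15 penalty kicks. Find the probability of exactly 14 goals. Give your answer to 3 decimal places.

X ~ Binomial(n=15, p=0.63).
P(X=14) = C(15,14) · p^14 · (1−p)^1
= 15 · 0.0015516 · 0.37 = 0.00861

0.009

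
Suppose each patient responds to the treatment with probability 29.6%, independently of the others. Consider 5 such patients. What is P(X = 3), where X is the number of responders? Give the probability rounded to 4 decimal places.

0.1285

X ~ Binomial(n=5, p=0.296).
P(X=3) = C(5,3) · p^3 · (1−p)^2
= 10 · 0.025934 · 0.49562 = 0.128535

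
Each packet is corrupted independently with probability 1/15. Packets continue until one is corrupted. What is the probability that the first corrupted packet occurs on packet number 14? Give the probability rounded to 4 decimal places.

Geometric (trials to first success), p = 0.066667.
P(Y = 14) = (1−p)^13 · p = 0.40783 · 0.066667 = 0.027189

0.0272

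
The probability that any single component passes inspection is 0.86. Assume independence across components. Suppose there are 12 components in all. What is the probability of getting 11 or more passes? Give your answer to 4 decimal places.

X ~ Binomial(12, 0.86); P(X ≥ 11) = Σ C(12,k) p^k (1−p)^(12−k) over k:
  k=11: C(12,11)·0.86^11·0.14^1 = 0.319737
  k=12: C(12,12)·0.86^12·0.14^0 = 0.163675
Total = 0.483411

0.4834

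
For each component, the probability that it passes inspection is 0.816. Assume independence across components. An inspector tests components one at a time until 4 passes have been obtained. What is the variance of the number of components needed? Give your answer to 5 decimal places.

1.10534

Y = total components until the fourth success; negative binomial with r=4, p=0.816.
Var(Y) = r(1−p)/p² = 4·0.184 / 0.816² = 1.1053441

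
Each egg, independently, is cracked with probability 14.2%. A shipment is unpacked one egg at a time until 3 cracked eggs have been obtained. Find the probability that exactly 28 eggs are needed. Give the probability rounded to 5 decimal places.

Y = trial on which the third success occurs; negative binomial, r=3, p=0.142.
P(Y=28) = C(27,2) · p^3 · (1−p)^25
= 351 · 0.0028633 · 0.021736 = 0.0218451

0.02185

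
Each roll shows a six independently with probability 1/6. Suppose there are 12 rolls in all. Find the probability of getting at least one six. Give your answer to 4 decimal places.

0.8878

P(at least one) = 1 − P(none) = 1 − (1 − 0.166667)^12
= 1 − 0.112157 = 0.887843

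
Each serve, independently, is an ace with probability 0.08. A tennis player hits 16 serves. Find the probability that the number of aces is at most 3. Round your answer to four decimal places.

0.9658

X ~ Binomial(16, 0.08); P(X ≤ 3) = Σ C(16,k) p^k (1−p)^(16−k) over k:
  k=0: C(16,0)·0.08^0·0.92^16 = 0.263394
  k=1: C(16,1)·0.08^1·0.92^15 = 0.366461
  k=2: C(16,2)·0.08^2·0.92^14 = 0.238996
  k=3: C(16,3)·0.08^3·0.92^13 = 0.096984
Total = 0.965834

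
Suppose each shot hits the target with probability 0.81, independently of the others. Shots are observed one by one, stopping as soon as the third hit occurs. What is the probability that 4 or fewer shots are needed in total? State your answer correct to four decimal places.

Finishing within 4 shots ⇔ at least 3 successes in the first 4. With X ~ Binomial(4, 0.81), P(Y ≤ 4) = 1 − P(X ≤ 2).
  k=0: C(4,0)·0.81^0·0.19^4 = 0.001303
  k=1: C(4,1)·0.81^1·0.19^3 = 0.022223
  k=2: C(4,2)·0.81^2·0.19^2 = 0.142111
1 − 0.165638 = 0.834362

0.8344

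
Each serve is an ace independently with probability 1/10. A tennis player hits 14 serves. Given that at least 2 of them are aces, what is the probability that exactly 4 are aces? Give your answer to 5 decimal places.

0.08403

X ~ Binomial(14, 0.10). Want P(X=4 | X≥2) = P(X=4) / P(X≥2).
P(X=4) = C(14,4)·0.10^4·0.90^10 = 0.0349027
P(X≥2) = 1 − 0.2287679 − 0.3558612 = 0.4153709
Ratio = 0.0349027 / 0.4153709 = 0.0840278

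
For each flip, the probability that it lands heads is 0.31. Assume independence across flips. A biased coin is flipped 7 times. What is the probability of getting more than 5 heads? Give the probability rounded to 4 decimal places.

X ~ Binomial(7, 0.31); P(X ≥ 6) = Σ C(7,k) p^k (1−p)^(7−k) over k:
  k=6: C(7,6)·0.31^6·0.69^1 = 0.004287
  k=7: C(7,7)·0.31^7·0.69^0 = 0.000275
Total = 0.004562

0.0046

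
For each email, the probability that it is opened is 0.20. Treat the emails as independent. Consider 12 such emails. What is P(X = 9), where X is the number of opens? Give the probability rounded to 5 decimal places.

X ~ Binomial(n=12, p=0.20).
P(X=9) = C(12,9) · p^9 · (1−p)^3
= 220 · 5.12e-07 · 0.512 = 0.0000577

0.00006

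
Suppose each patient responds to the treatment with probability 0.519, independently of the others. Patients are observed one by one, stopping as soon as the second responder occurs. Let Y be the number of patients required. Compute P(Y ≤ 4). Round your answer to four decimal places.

Finishing within 4 patients ⇔ at least 2 successes in the first 4. With X ~ Binomial(4, 0.519), P(Y ≤ 4) = 1 − P(X ≤ 1).
  k=0: C(4,0)·0.519^0·0.481^4 = 0.053528
  k=1: C(4,1)·0.519^1·0.481^3 = 0.231027
1 − 0.284555 = 0.715445

0.7154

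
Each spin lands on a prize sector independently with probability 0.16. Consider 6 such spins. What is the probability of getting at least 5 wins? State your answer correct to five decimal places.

0.00055

X ~ Binomial(6, 0.16); P(X ≥ 5) = Σ C(6,k) p^k (1−p)^(6−k) over k:
  k=5: C(6,5)·0.16^5·0.84^1 = 0.0005285
  k=6: C(6,6)·0.16^6·0.84^0 = 0.0000168
Total = 0.0005453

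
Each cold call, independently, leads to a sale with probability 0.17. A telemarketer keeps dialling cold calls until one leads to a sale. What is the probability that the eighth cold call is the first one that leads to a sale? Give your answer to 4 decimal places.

0.0461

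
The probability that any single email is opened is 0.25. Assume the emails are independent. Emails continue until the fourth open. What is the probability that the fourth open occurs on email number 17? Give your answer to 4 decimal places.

0.0520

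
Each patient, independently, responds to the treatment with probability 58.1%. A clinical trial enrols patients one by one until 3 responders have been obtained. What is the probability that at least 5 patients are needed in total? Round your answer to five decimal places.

Needing more than 4 patients ⇔ fewer than 3 successes in the first 4. With X ~ Binomial(4, 0.581), P(Y > 4) = P(X ≤ 2).
  k=0: C(4,0)·0.581^0·0.419^4 = 0.0308217
  k=1: C(4,1)·0.581^1·0.419^3 = 0.1709536
  k=2: C(4,2)·0.581^2·0.419^2 = 0.3555753
P(X ≤ 2) = 0.5573505

0.55735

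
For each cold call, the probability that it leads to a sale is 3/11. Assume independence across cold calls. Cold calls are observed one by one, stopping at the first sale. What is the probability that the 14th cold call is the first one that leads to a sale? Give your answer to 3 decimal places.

Geometric (trials to first success), p = 0.272727.
P(Y = 14) = (1−p)^13 · p = 0.015924 · 0.272727 = 0.00434

0.004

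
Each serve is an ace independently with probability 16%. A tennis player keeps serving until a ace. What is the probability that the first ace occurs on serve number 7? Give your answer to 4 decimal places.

0.0562

Geometric (trials to first success), p = 0.16.
P(Y = 7) = (1−p)^6 · p = 0.3513 · 0.16 = 0.056208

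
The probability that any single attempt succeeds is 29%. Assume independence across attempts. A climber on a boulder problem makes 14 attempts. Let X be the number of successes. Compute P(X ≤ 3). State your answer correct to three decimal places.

0.386

X ~ Binomial(14, 0.29); P(X ≤ 3) = Σ C(14,k) p^k (1−p)^(14−k) over k:
  k=0: C(14,0)·0.29^0·0.71^14 = 0.00827
  k=1: C(14,1)·0.29^1·0.71^13 = 0.04730
  k=2: C(14,2)·0.29^2·0.71^12 = 0.12558
  k=3: C(14,3)·0.29^3·0.71^11 = 0.20518
Total = 0.38634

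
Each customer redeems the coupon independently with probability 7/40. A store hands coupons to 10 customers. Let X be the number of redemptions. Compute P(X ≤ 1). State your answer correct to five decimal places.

0.45589

X ~ Binomial(10, 0.175); P(X ≤ 1) = Σ C(10,k) p^k (1−p)^(10−k) over k:
  k=0: C(10,0)·0.175^0·0.825^10 = 0.1460628
  k=1: C(10,1)·0.175^1·0.825^9 = 0.3098301
Total = 0.4558928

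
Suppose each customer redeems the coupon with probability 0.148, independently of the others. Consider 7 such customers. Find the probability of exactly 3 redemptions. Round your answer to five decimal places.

0.05979

X ~ Binomial(n=7, p=0.148).
P(X=3) = C(7,3) · p^3 · (1−p)^4
= 35 · 0.0032418 · 0.52694 = 0.0597877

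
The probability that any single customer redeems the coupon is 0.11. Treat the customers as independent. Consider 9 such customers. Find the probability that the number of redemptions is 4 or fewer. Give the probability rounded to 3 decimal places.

X ~ Binomial(9, 0.11); P(X ≤ 4) = Σ C(9,k) p^k (1−p)^(9−k) over k:
  k=0: C(9,0)·0.11^0·0.89^9 = 0.35036
  k=1: C(9,1)·0.11^1·0.89^8 = 0.38972
  k=2: C(9,2)·0.11^2·0.89^7 = 0.19267
  k=3: C(9,3)·0.11^3·0.89^6 = 0.05556
  k=4: C(9,4)·0.11^4·0.89^5 = 0.01030
Total = 0.99862

0.999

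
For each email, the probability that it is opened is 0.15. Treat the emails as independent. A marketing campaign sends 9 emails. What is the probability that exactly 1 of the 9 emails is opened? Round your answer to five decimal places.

0.36786

X ~ Binomial(n=9, p=0.15).
P(X=1) = C(9,1) · p^1 · (1−p)^8
= 9 · 0.15 · 0.27249 = 0.3678622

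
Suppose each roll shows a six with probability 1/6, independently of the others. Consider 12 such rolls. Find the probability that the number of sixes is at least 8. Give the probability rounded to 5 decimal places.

0.00016

X ~ Binomial(12, 0.166667); P(X ≥ 8) = Σ C(12,k) p^k (1−p)^(12−k) over k:
  k=8: C(12,8)·0.166667^8·0.833333^4 = 0.0001421
  k=9: C(12,9)·0.166667^9·0.833333^3 = 0.0000126
  k=10: C(12,10)·0.166667^10·0.833333^2 = 0.0000008
  k=11: C(12,11)·0.166667^11·0.833333^1 = 0.0000000
  k=12: C(12,12)·0.166667^12·0.833333^0 = 0.0000000
Total = 0.0001555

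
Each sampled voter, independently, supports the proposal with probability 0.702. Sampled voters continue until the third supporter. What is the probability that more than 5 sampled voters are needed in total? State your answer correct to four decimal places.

0.1604

Needing more than 5 sampled voters ⇔ fewer than 3 successes in the first 5. With X ~ Binomial(5, 0.702), P(Y > 5) = P(X ≤ 2).
  k=0: C(5,0)·0.702^0·0.298^5 = 0.002350
  k=1: C(5,1)·0.702^1·0.298^4 = 0.027680
  k=2: C(5,2)·0.702^2·0.298^3 = 0.130414
P(X ≤ 2) = 0.160444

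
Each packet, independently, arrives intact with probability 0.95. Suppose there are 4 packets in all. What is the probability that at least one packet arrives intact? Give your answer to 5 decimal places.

P(at least one) = 1 − P(none) = 1 − (1 − 0.95)^4
= 1 − 0.0000063 = 0.9999938

0.99999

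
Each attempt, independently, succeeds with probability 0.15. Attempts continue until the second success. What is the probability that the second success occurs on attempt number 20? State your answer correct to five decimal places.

Y = trial on which the second success occurs; negative binomial, r=2, p=0.15.
P(Y=20) = C(19,1) · p^2 · (1−p)^18
= 19 · 0.0225 · 0.053646 = 0.0229338

0.02293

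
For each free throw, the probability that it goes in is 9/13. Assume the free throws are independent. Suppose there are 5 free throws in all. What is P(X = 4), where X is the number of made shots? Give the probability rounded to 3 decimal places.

0.353

X ~ Binomial(n=5, p=0.692308).
P(X=4) = C(5,4) · p^4 · (1−p)^1
= 5 · 0.22972 · 0.30769 = 0.35341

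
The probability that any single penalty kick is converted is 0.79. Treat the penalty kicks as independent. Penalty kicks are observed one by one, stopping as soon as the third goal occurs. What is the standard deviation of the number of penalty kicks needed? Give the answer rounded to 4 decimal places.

1.0047

Y = total penalty kicks until the third success; negative binomial with r=3, p=0.79.
SD(Y) = √[r(1−p)/p²] = √(1.009454) = 1.004716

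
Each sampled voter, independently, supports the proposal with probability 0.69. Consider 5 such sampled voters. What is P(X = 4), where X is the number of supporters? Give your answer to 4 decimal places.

0.3513

X ~ Binomial(n=5, p=0.69).
P(X=4) = C(5,4) · p^4 · (1−p)^1
= 5 · 0.22667 · 0.31 = 0.351340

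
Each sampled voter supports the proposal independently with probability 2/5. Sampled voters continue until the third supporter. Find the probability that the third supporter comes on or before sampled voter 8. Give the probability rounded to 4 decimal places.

Finishing within 8 sampled voters ⇔ at least 3 successes in the first 8. With X ~ Binomial(8, 0.40), P(Y ≤ 8) = 1 − P(X ≤ 2).
  k=0: C(8,0)·0.40^0·0.60^8 = 0.016796
  k=1: C(8,1)·0.40^1·0.60^7 = 0.089580
  k=2: C(8,2)·0.40^2·0.60^6 = 0.209019
1 − 0.315395 = 0.684605

0.6846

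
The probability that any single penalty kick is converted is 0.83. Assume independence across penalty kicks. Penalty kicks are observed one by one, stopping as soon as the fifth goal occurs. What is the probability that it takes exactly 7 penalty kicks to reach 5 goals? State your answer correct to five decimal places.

0.17076

Y = trial on which the fifth success occurs; negative binomial, r=5, p=0.83.
P(Y=7) = C(6,4) · p^5 · (1−p)^2
= 15 · 0.3939 · 0.0289 = 0.1707574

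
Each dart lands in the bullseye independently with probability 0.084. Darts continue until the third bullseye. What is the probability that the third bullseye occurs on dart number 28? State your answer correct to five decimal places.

0.02320

Y = trial on which the third success occurs; negative binomial, r=3, p=0.084.
P(Y=28) = C(27,2) · p^3 · (1−p)^25
= 351 · 0.0005927 · 0.11153 = 0.0232023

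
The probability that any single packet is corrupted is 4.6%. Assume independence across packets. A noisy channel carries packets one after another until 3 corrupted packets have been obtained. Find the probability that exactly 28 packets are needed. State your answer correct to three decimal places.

Y = trial on which the third success occurs; negative binomial, r=3, p=0.046.
P(Y=28) = C(27,2) · p^3 · (1−p)^25
= 351 · 9.7336e-05 · 0.30811 = 0.01053

0.011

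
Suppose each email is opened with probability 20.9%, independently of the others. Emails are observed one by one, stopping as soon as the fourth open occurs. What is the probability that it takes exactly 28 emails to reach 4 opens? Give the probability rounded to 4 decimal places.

Y = trial on which the fourth success occurs; negative binomial, r=4, p=0.209.
P(Y=28) = C(27,3) · p^4 · (1−p)^24
= 2925 · 0.001908 · 0.0035994 = 0.020088

0.0201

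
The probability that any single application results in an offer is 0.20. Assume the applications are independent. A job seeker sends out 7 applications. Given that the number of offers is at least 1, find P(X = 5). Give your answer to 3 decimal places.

0.005

X ~ Binomial(7, 0.20). Want P(X=5 | X≥1) = P(X=5) / P(X≥1).
P(X=5) = C(7,5)·0.20^5·0.80^2 = 0.00430
P(X≥1) = 1 − 0.20972 = 0.79028
Ratio = 0.00430 / 0.79028 = 0.00544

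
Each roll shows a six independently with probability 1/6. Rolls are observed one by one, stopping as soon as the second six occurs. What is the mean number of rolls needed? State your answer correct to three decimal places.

12.000

Y = total rolls until the second success; negative binomial with r=2, p=0.166667.
E[Y] = r / p = 2 / 0.166667 = 12.00000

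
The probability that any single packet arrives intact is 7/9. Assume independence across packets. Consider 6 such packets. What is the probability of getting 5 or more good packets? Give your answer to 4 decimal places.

0.6009

X ~ Binomial(6, 0.777778); P(X ≥ 5) = Σ C(6,k) p^k (1−p)^(6−k) over k:
  k=5: C(6,5)·0.777778^5·0.222222^1 = 0.379504
  k=6: C(6,6)·0.777778^6·0.222222^0 = 0.221377
Total = 0.600881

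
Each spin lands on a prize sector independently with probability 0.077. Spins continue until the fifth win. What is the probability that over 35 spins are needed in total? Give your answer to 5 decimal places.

0.87161

Needing more than 35 spins ⇔ fewer than 5 successes in the first 35. With X ~ Binomial(35, 0.077), P(Y > 35) = P(X ≤ 4).
  k=0: C(35,0)·0.077^0·0.923^35 = 0.0605424
  k=1: C(35,1)·0.077^1·0.923^34 = 0.1767733
  k=2: C(35,2)·0.077^2·0.923^33 = 0.2507001
  k=3: C(35,3)·0.077^3·0.923^32 = 0.2300574
  k=4: C(35,4)·0.077^4·0.923^31 = 0.1535378
P(X ≤ 4) = 0.8716110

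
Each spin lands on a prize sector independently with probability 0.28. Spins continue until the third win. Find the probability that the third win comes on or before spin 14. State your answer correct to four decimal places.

Finishing within 14 spins ⇔ at least 3 successes in the first 14. With X ~ Binomial(14, 0.28), P(Y ≤ 14) = 1 − P(X ≤ 2).
  k=0: C(14,0)·0.28^0·0.72^14 = 0.010061
  k=1: C(14,1)·0.28^1·0.72^13 = 0.054778
  k=2: C(14,2)·0.28^2·0.72^12 = 0.138467
1 − 0.203307 = 0.796693

0.7967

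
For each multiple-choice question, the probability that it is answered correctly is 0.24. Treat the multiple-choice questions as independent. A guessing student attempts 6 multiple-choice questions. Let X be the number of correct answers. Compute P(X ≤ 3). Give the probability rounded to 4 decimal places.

X ~ Binomial(6, 0.24); P(X ≤ 3) = Σ C(6,k) p^k (1−p)^(6−k) over k:
  k=0: C(6,0)·0.24^0·0.76^6 = 0.192700
  k=1: C(6,1)·0.24^1·0.76^5 = 0.365116
  k=2: C(6,2)·0.24^2·0.76^4 = 0.288249
  k=3: C(6,3)·0.24^3·0.76^3 = 0.121368
Total = 0.967433

0.9674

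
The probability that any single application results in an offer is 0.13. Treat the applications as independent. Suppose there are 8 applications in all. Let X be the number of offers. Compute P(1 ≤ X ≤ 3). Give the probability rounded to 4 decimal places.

0.6589

X ~ Binomial(8, 0.13); P(1 ≤ X ≤ 3) = Σ C(8,k) p^k (1−p)^(8−k) over k:
  k=1: C(8,1)·0.13^1·0.87^7 = 0.392345
  k=2: C(8,2)·0.13^2·0.87^6 = 0.205192
  k=3: C(8,3)·0.13^3·0.87^5 = 0.061322
Total = 0.658859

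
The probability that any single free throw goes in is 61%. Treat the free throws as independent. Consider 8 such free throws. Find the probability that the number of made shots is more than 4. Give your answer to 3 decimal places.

X ~ Binomial(8, 0.61); P(X ≥ 5) = Σ C(8,k) p^k (1−p)^(8−k) over k:
  k=5: C(8,5)·0.61^5·0.39^3 = 0.28056
  k=6: C(8,6)·0.61^6·0.39^2 = 0.21941
  k=7: C(8,7)·0.61^7·0.39^1 = 0.09805
  k=8: C(8,8)·0.61^8·0.39^0 = 0.01917
Total = 0.61720

0.617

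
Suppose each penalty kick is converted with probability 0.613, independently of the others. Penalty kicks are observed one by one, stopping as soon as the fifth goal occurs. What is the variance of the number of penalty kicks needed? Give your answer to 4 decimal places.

5.1494

Y = total penalty kicks until the fifth success; negative binomial with r=5, p=0.613.
Var(Y) = r(1−p)/p² = 5·0.387 / 0.613² = 5.149440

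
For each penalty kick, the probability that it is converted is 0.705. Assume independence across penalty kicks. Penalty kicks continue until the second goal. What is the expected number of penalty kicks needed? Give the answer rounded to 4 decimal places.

Y = total penalty kicks until the second success; negative binomial with r=2, p=0.705.
E[Y] = r / p = 2 / 0.705 = 2.836879

2.8369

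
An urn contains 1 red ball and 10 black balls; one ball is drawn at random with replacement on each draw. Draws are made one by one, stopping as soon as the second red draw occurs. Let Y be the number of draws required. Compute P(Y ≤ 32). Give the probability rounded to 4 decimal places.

0.8011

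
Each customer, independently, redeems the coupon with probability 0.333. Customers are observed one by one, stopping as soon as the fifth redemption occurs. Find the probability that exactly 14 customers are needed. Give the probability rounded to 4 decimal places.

Y = trial on which the fifth success occurs; negative binomial, r=5, p=0.333.
P(Y=14) = C(13,4) · p^5 · (1−p)^9
= 715 · 0.0040947 · 0.02613 = 0.076500

0.0765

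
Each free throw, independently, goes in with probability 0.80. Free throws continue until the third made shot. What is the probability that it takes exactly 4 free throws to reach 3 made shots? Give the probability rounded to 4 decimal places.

0.3072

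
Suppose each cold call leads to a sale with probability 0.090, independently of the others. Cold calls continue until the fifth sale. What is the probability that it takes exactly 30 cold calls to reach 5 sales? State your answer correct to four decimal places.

Y = trial on which the fifth success occurs; negative binomial, r=5, p=0.09.
P(Y=30) = C(29,4) · p^5 · (1−p)^25
= 23751 · 5.9049e-06 · 0.094631 = 0.013272

0.0133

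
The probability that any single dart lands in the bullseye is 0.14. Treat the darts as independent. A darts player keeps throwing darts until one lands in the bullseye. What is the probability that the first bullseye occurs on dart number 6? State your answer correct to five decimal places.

Geometric (trials to first success), p = 0.14.
P(Y = 6) = (1−p)^5 · p = 0.47043 · 0.14 = 0.0658598

0.06586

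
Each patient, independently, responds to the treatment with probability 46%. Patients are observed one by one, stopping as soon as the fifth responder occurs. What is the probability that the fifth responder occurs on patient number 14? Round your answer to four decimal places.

0.0575

Y = trial on which the fifth success occurs; negative binomial, r=5, p=0.46.
P(Y=14) = C(13,4) · p^5 · (1−p)^9
= 715 · 0.020596 · 0.0039043 = 0.057496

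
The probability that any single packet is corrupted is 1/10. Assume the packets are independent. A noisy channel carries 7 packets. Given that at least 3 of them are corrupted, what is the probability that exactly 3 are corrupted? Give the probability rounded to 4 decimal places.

X ~ Binomial(7, 0.10). Want P(X=3 | X≥3) = P(X=3) / P(X≥3).
P(X=3) = C(7,3)·0.10^3·0.90^4 = 0.022964
P(X≥3) = 1 − 0.478297 − 0.372009 − 0.124003 = 0.025691
Ratio = 0.022964 / 0.025691 = 0.893817

0.8938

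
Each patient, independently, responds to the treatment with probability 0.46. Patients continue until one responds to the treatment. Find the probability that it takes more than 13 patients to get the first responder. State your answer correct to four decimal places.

Y = number of patients to the first success; geometric, p = 0.46.
P(Y > 13) = P(first 13 all fail) = (1−p)^13 = 0.000332

0.0003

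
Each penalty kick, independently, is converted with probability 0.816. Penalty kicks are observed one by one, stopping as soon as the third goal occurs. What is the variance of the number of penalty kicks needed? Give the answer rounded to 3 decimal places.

0.829

Y = total penalty kicks until the third success; negative binomial with r=3, p=0.816.
Var(Y) = r(1−p)/p² = 3·0.184 / 0.816² = 0.82901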